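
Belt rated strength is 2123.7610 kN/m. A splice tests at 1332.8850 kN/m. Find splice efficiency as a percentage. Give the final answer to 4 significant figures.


Eff = 1332.8850 / 2123.7610 * 100
Eff = 62.76 %


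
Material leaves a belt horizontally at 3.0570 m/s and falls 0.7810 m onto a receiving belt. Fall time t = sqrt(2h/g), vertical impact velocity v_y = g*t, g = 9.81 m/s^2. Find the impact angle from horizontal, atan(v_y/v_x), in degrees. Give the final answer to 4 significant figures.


t = sqrt(2*0.7810/9.81) = 0.39903 s
v_y = 9.81 * 0.39903 = 3.91448 m/s
angle = atan(3.91448 / 3.0570) = 52.01 deg


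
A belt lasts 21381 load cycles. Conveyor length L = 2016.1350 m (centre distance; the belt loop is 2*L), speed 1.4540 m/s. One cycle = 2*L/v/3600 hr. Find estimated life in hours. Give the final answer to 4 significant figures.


cycle_time = 2 * 2016.1350 / 1.4540 / 3600 = 0.77034 hr
life = 21381 * 0.77034 = 16470 hours


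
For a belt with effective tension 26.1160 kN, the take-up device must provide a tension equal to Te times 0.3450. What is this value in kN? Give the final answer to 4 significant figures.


T_tu = 26.1160 * 0.3450
T_tu = 9.010 kN


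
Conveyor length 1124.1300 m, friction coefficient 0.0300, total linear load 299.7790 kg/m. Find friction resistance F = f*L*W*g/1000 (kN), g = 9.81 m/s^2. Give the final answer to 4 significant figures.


F = 0.0300 * 1124.1300 * 299.7790 * 9.81 / 1000
F = 99.18 kN


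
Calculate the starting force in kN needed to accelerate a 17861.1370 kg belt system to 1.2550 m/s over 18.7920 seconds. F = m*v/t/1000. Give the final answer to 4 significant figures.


F = 17861.1370 * 1.2550 / 18.7920 / 1000
F = 1.193 kN


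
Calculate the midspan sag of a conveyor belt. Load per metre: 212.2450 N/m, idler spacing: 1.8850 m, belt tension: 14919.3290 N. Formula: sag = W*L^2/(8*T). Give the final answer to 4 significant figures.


sag = 212.2450 * 1.8850^2 / (8 * 14919.3290)
sag = 0.006319 m


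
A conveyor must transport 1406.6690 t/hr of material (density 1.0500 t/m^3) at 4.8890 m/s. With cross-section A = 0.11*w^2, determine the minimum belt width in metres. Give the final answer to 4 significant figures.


A_req = 1406.6690 / (4.8890 * 1.0500 * 3600) = 0.0761167 m^2
w = sqrt(0.0761167 / 0.11)
w = 0.8318 m


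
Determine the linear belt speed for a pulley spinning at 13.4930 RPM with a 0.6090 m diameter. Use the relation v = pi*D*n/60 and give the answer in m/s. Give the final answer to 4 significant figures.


v = pi * 0.6090 * 13.4930 / 60
v = 0.4303 m/s


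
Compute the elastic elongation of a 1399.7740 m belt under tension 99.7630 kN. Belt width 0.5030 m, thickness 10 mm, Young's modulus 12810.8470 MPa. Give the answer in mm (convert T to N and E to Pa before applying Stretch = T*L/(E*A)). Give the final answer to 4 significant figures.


A = 0.5030 * 0.01 = 0.00503 m^2
Stretch = 99.7630*1000 * 1399.7740 / (12810.8470e6 * 0.00503) * 1000
Stretch = 2167 mm


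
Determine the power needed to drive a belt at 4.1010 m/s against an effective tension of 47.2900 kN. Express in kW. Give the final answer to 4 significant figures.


P = Te * v = 47.2900 * 4.1010
P = 193.9 kW


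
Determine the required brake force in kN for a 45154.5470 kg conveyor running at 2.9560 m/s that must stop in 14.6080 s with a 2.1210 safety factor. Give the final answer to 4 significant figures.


F = 45154.5470 * 2.9560 / 14.6080 * 2.1210 / 1000
F = 19.38 kN


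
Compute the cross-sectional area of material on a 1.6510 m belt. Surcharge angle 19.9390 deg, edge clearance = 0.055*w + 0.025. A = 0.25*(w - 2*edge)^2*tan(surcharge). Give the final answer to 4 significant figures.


edge = 0.055*1.6510 + 0.025 = 0.115805 m
ew = 1.6510 - 2*0.115805 = 1.41939 m
A = 0.25 * 1.41939^2 * tan(19.9390 deg)
A = 0.1827 m^2


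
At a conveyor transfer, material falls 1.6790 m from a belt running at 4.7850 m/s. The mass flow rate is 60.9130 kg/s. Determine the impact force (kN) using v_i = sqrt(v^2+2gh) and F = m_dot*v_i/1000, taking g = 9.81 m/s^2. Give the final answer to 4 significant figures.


v_i = sqrt(4.7850^2 + 2*9.81*1.6790) = 7.4725 m/s
F = 60.9130 * 7.4725 / 1000
F = 0.4552 kN


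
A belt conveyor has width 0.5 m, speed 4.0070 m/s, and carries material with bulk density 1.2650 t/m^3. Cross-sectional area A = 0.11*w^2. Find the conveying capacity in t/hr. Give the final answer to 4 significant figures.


A = 0.11 * 0.5^2 = 0.0275 m^2
C = 0.0275 * 4.0070 * 1.2650 * 3600
C = 501.8 t/hr


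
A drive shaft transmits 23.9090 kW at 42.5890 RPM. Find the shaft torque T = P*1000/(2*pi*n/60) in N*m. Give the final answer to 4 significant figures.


omega = 2*pi*42.5890/60 = 4.45991 rad/s
T = 23.9090*1000 / 4.45991
T = 5361 N*m


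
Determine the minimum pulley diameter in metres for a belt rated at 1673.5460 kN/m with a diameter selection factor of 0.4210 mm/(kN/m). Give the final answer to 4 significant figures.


D = 1673.5460 * 0.4210 / 1000
D = 0.7046 m


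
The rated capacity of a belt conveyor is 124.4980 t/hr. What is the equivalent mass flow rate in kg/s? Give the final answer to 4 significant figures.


m_dot = 124.4980 * 1000 / 3600
m_dot = 34.58 kg/s


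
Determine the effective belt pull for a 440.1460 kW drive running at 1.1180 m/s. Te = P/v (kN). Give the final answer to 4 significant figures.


Te = P / v = 440.1460 / 1.1180
Te = 393.7 kN


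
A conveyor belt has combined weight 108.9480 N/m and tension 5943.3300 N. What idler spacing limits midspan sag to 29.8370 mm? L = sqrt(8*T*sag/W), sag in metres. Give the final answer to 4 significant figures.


sag = 29.8370/1000 = 0.029837 m
L = sqrt(8 * 5943.3300 * 0.029837 / 108.9480)
L = 3.609 m


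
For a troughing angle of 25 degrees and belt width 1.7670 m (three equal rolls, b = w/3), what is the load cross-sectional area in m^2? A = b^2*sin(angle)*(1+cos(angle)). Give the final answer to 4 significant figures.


b = 1.7670/3 = 0.589 m
A = 0.589^2 * sin(25 deg) * (1 + cos(25 deg))
A = 0.2795 m^2


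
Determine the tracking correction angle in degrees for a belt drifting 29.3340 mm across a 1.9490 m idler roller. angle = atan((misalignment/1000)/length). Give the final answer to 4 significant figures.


misalign_m = 29.3340 / 1000 = 0.029334 m
angle = atan(0.029334 / 1.9490)
angle = 0.8623 deg


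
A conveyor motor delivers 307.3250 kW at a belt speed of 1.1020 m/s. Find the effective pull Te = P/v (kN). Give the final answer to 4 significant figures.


Te = P / v = 307.3250 / 1.1020
Te = 278.9 kN


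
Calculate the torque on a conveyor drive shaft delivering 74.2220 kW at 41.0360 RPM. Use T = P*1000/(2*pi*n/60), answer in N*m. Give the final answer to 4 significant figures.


omega = 2*pi*41.0360/60 = 4.29728 rad/s
T = 74.2220*1000 / 4.29728
T = 17270 N*m


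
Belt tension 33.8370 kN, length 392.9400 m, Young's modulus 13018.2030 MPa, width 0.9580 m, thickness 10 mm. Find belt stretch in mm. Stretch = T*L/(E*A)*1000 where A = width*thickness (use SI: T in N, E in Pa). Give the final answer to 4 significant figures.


A = 0.9580 * 0.01 = 0.00958 m^2
Stretch = 33.8370*1000 * 392.9400 / (13018.2030e6 * 0.00958) * 1000
Stretch = 106.6 mm


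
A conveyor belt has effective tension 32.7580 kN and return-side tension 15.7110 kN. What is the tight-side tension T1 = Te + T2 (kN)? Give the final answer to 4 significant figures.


T1 = Te + T2 = 32.7580 + 15.7110
T1 = 48.47 kN


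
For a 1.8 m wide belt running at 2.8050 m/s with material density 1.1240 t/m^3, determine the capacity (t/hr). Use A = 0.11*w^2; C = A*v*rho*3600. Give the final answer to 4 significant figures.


A = 0.11 * 1.8^2 = 0.3564 m^2
C = 0.3564 * 2.8050 * 1.1240 * 3600
C = 4045 t/hr


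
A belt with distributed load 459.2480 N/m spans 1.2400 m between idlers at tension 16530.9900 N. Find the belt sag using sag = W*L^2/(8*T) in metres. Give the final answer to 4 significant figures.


sag = 459.2480 * 1.2400^2 / (8 * 16530.9900)
sag = 0.005340 m


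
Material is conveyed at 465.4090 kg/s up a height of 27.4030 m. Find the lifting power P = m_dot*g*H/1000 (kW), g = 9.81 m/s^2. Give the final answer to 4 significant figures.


P = 465.4090 * 9.81 * 27.4030 / 1000
P = 125.1 kW


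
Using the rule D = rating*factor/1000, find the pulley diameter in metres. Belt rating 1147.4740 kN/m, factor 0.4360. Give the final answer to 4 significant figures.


D = 1147.4740 * 0.4360 / 1000
D = 0.5003 m


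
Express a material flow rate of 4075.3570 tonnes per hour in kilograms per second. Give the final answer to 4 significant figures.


m_dot = 4075.3570 * 1000 / 3600
m_dot = 1132 kg/s


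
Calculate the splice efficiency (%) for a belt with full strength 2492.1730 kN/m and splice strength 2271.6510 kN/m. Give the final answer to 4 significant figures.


Eff = 2271.6510 / 2492.1730 * 100
Eff = 91.15 %


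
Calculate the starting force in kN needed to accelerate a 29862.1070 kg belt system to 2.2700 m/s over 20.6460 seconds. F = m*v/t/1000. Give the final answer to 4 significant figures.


F = 29862.1070 * 2.2700 / 20.6460 / 1000
F = 3.283 kN


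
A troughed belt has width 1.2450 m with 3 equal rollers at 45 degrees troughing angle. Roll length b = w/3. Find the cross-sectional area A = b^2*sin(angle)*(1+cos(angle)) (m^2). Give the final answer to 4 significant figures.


b = 1.2450/3 = 0.415 m
A = 0.415^2 * sin(45 deg) * (1 + cos(45 deg))
A = 0.2079 m^2


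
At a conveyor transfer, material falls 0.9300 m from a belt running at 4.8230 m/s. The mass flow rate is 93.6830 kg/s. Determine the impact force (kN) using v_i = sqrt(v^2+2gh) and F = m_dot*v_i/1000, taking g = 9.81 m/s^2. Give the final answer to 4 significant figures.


v_i = sqrt(4.8230^2 + 2*9.81*0.9300) = 6.44266 m/s
F = 93.6830 * 6.44266 / 1000
F = 0.6036 kN


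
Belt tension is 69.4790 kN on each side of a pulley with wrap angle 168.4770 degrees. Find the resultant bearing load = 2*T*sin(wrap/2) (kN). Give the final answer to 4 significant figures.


F = 2 * 69.4790 * sin(168.4770/2 deg)
F = 138.3 kN


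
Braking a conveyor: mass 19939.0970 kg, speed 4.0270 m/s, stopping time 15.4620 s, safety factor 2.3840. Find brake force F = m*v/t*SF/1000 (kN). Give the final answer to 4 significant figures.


F = 19939.0970 * 4.0270 / 15.4620 * 2.3840 / 1000
F = 12.38 kN


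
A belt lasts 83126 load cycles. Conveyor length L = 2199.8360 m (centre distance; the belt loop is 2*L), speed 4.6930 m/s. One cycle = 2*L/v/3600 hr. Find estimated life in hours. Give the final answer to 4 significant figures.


cycle_time = 2 * 2199.8360 / 4.6930 / 3600 = 0.260416 hr
life = 83126 * 0.260416 = 21650 hours


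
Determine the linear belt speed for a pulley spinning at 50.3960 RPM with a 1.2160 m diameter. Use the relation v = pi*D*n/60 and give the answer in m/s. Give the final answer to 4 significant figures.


v = pi * 1.2160 * 50.3960 / 60
v = 3.209 m/s


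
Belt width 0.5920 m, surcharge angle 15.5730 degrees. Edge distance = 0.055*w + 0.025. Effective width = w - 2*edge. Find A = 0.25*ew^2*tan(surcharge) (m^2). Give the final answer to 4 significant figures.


edge = 0.055*0.5920 + 0.025 = 0.05756 m
ew = 0.5920 - 2*0.05756 = 0.47688 m
A = 0.25 * 0.47688^2 * tan(15.5730 deg)
A = 0.01584 m^2


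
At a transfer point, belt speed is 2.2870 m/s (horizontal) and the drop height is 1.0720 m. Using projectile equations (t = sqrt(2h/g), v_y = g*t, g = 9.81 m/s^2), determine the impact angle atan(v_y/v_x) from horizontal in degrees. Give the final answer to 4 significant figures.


t = sqrt(2*1.0720/9.81) = 0.467496 s
v_y = 9.81 * 0.467496 = 4.58614 m/s
angle = atan(4.58614 / 2.2870) = 63.50 deg


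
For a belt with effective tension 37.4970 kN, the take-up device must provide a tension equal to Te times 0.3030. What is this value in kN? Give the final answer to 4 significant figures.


T_tu = 37.4970 * 0.3030
T_tu = 11.36 kN


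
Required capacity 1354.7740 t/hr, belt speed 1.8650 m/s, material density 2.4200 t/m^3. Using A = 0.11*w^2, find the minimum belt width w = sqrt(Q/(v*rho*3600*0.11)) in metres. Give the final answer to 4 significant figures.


A_req = 1354.7740 / (1.8650 * 2.4200 * 3600) = 0.0833816 m^2
w = sqrt(0.0833816 / 0.11)
w = 0.8706 m


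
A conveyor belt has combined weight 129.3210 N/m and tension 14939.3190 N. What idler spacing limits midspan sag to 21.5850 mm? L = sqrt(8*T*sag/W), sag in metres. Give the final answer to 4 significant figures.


sag = 21.5850/1000 = 0.021585 m
L = sqrt(8 * 14939.3190 * 0.021585 / 129.3210)
L = 4.466 m


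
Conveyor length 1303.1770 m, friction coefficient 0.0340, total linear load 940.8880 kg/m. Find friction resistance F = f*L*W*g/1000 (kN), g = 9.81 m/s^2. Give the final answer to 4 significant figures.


F = 0.0340 * 1303.1770 * 940.8880 * 9.81 / 1000
F = 409.0 kN


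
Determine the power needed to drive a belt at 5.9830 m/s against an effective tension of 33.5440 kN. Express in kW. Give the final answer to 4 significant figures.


P = Te * v = 33.5440 * 5.9830
P = 200.7 kW


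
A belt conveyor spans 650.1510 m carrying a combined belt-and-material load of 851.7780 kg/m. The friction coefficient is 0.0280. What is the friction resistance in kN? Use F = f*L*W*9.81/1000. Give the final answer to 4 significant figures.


F = 0.0280 * 650.1510 * 851.7780 * 9.81 / 1000
F = 152.1 kN


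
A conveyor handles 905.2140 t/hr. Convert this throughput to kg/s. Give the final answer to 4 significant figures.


m_dot = 905.2140 * 1000 / 3600
m_dot = 251.4 kg/s


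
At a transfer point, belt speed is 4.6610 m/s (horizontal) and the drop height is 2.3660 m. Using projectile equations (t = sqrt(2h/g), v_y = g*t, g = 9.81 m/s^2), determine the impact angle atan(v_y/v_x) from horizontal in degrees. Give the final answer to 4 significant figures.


t = sqrt(2*2.3660/9.81) = 0.694525 s
v_y = 9.81 * 0.694525 = 6.81329 m/s
angle = atan(6.81329 / 4.6610) = 55.62 deg


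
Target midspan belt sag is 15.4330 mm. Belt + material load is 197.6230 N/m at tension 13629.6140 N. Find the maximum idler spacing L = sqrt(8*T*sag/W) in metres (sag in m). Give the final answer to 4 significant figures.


sag = 15.4330/1000 = 0.015433 m
L = sqrt(8 * 13629.6140 * 0.015433 / 197.6230)
L = 2.918 m


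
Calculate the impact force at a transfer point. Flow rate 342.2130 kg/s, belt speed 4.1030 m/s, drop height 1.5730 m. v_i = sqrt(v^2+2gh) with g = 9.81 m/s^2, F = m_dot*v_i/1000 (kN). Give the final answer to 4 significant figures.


v_i = sqrt(4.1030^2 + 2*9.81*1.5730) = 6.90629 m/s
F = 342.2130 * 6.90629 / 1000
F = 2.363 kN


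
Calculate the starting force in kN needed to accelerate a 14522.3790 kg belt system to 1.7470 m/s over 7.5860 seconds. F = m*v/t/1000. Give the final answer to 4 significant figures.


F = 14522.3790 * 1.7470 / 7.5860 / 1000
F = 3.344 kN


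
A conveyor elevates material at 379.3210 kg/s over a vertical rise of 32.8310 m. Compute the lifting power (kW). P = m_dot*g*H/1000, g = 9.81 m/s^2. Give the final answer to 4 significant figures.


P = 379.3210 * 9.81 * 32.8310 / 1000
P = 122.2 kW


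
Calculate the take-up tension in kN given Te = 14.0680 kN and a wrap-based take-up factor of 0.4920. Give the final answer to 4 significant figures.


T_tu = 14.0680 * 0.4920
T_tu = 6.921 kN


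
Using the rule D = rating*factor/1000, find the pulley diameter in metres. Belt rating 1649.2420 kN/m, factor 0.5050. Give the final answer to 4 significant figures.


D = 1649.2420 * 0.5050 / 1000
D = 0.8329 m


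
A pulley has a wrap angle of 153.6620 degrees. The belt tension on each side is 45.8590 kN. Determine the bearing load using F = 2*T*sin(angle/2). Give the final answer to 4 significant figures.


F = 2 * 45.8590 * sin(153.6620/2 deg)
F = 89.31 kN


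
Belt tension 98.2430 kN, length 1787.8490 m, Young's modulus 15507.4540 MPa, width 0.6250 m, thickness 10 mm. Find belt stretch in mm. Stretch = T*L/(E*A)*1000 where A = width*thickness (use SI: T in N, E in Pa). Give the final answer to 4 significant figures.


A = 0.6250 * 0.01 = 0.00625 m^2
Stretch = 98.2430*1000 * 1787.8490 / (15507.4540e6 * 0.00625) * 1000
Stretch = 1812 mm


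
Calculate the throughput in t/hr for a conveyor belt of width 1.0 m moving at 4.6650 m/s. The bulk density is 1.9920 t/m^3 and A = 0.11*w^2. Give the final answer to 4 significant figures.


A = 0.11 * 1.0^2 = 0.11 m^2
C = 0.11 * 4.6650 * 1.9920 * 3600
C = 3680 t/hr


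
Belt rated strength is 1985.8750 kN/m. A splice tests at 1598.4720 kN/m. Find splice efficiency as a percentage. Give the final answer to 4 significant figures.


Eff = 1598.4720 / 1985.8750 * 100
Eff = 80.49 %


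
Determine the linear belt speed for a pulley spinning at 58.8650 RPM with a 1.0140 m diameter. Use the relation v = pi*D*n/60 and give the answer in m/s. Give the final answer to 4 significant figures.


v = pi * 1.0140 * 58.8650 / 60
v = 3.125 m/s


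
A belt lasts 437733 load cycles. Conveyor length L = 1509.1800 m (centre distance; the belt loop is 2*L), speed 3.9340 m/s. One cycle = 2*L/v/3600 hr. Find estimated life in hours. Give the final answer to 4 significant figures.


cycle_time = 2 * 1509.1800 / 3.9340 / 3600 = 0.213125 hr
life = 437733 * 0.213125 = 93290 hours


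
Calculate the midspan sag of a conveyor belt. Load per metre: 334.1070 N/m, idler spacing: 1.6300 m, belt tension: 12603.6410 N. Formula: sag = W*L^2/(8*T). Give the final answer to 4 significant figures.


sag = 334.1070 * 1.6300^2 / (8 * 12603.6410)
sag = 0.008804 m


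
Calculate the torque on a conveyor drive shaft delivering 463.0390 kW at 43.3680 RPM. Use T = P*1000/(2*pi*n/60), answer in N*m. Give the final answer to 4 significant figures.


omega = 2*pi*43.3680/60 = 4.54149 rad/s
T = 463.0390*1000 / 4.54149
T = 102000 N*m


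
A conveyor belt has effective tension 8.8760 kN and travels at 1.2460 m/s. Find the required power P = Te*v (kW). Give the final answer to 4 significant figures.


P = Te * v = 8.8760 * 1.2460
P = 11.06 kW


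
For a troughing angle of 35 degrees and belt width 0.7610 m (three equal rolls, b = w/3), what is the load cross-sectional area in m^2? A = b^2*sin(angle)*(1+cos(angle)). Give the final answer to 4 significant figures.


b = 0.7610/3 = 0.253667 m
A = 0.253667^2 * sin(35 deg) * (1 + cos(35 deg))
A = 0.06714 m^2


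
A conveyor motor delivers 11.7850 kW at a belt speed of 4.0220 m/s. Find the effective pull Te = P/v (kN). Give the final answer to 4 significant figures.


Te = P / v = 11.7850 / 4.0220
Te = 2.930 kN


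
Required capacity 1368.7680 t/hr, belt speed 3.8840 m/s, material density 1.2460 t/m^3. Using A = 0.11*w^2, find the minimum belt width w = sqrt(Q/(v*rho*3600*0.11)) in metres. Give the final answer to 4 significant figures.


A_req = 1368.7680 / (3.8840 * 1.2460 * 3600) = 0.0785652 m^2
w = sqrt(0.0785652 / 0.11)
w = 0.8451 m


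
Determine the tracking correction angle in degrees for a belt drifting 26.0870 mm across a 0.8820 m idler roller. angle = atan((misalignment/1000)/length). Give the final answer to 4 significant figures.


misalign_m = 26.0870 / 1000 = 0.026087 m
angle = atan(0.026087 / 0.8820)
angle = 1.694 deg


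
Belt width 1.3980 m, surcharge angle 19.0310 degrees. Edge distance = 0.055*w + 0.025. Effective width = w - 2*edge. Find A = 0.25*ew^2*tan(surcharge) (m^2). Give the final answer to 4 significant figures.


edge = 0.055*1.3980 + 0.025 = 0.10189 m
ew = 1.3980 - 2*0.10189 = 1.19422 m
A = 0.25 * 1.19422^2 * tan(19.0310 deg)
A = 0.1230 m^2


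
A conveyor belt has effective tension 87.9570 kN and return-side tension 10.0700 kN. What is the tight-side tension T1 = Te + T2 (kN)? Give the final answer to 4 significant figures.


T1 = Te + T2 = 87.9570 + 10.0700
T1 = 98.03 kN


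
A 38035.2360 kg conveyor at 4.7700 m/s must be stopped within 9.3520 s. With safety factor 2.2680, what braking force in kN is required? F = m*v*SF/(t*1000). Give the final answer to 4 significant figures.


F = 38035.2360 * 4.7700 / 9.3520 * 2.2680 / 1000
F = 44.00 kN


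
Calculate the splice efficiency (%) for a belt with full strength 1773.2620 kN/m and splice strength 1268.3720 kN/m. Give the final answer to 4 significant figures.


Eff = 1268.3720 / 1773.2620 * 100
Eff = 71.53 %


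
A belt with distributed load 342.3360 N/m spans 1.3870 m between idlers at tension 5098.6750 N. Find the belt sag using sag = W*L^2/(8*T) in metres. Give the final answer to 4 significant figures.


sag = 342.3360 * 1.3870^2 / (8 * 5098.6750)
sag = 0.01615 m


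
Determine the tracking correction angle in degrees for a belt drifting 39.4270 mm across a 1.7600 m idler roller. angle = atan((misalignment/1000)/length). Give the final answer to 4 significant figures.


misalign_m = 39.4270 / 1000 = 0.039427 m
angle = atan(0.039427 / 1.7600)
angle = 1.283 deg


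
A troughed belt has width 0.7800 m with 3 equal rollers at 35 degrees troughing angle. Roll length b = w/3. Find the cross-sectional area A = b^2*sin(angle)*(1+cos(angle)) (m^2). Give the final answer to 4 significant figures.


b = 0.7800/3 = 0.26 m
A = 0.26^2 * sin(35 deg) * (1 + cos(35 deg))
A = 0.07054 m^2


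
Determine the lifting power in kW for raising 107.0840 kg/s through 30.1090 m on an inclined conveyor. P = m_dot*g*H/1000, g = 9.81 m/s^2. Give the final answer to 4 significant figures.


P = 107.0840 * 9.81 * 30.1090 / 1000
P = 31.63 kW


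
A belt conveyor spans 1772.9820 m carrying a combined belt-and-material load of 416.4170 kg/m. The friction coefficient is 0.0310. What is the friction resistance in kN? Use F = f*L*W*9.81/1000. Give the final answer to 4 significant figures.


F = 0.0310 * 1772.9820 * 416.4170 * 9.81 / 1000
F = 224.5 kN


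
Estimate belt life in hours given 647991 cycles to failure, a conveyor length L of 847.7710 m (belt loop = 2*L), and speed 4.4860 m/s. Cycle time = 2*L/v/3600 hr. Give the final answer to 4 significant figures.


cycle_time = 2 * 847.7710 / 4.4860 / 3600 = 0.10499 hr
life = 647991 * 0.10499 = 68030 hours


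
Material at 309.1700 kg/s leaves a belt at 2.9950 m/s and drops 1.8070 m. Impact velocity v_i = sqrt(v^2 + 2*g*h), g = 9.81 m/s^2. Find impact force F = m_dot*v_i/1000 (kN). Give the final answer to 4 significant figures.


v_i = sqrt(2.9950^2 + 2*9.81*1.8070) = 6.66509 m/s
F = 309.1700 * 6.66509 / 1000
F = 2.061 kN


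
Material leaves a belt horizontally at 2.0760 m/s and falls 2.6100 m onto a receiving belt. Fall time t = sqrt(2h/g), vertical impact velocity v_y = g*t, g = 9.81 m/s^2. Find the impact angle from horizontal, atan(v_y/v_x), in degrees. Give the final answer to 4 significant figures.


t = sqrt(2*2.6100/9.81) = 0.729459 s
v_y = 9.81 * 0.729459 = 7.15599 m/s
angle = atan(7.15599 / 2.0760) = 73.82 deg


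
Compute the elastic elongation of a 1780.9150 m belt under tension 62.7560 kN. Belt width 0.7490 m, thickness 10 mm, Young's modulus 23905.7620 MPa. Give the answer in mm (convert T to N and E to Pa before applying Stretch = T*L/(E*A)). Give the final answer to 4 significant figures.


A = 0.7490 * 0.01 = 0.00749 m^2
Stretch = 62.7560*1000 * 1780.9150 / (23905.7620e6 * 0.00749) * 1000
Stretch = 624.2 mm


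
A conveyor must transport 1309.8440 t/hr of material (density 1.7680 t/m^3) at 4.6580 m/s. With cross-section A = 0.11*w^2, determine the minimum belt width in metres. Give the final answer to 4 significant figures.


A_req = 1309.8440 / (4.6580 * 1.7680 * 3600) = 0.044181 m^2
w = sqrt(0.044181 / 0.11)
w = 0.6338 m


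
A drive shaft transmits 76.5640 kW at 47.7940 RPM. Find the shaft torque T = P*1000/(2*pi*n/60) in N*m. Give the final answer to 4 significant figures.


omega = 2*pi*47.7940/60 = 5.00498 rad/s
T = 76.5640*1000 / 5.00498
T = 15300 N*m


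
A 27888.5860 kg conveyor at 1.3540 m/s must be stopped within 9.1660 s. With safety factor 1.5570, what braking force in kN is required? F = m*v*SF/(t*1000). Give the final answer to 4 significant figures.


F = 27888.5860 * 1.3540 / 9.1660 * 1.5570 / 1000
F = 6.414 kN


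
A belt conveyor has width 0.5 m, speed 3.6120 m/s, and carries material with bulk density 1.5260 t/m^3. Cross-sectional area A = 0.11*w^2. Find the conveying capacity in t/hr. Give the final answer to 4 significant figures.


A = 0.11 * 0.5^2 = 0.0275 m^2
C = 0.0275 * 3.6120 * 1.5260 * 3600
C = 545.7 t/hr


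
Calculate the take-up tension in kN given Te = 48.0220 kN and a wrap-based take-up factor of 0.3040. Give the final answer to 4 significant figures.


T_tu = 48.0220 * 0.3040
T_tu = 14.60 kN


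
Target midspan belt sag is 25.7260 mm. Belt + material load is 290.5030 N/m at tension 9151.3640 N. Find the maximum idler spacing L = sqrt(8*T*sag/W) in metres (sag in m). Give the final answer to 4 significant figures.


sag = 25.7260/1000 = 0.025726 m
L = sqrt(8 * 9151.3640 * 0.025726 / 290.5030)
L = 2.546 m


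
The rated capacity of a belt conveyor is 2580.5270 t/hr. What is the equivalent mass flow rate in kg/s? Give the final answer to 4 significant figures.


m_dot = 2580.5270 * 1000 / 3600
m_dot = 716.8 kg/s


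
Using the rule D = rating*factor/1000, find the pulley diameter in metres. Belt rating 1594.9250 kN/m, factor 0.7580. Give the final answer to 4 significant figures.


D = 1594.9250 * 0.7580 / 1000
D = 1.209 m


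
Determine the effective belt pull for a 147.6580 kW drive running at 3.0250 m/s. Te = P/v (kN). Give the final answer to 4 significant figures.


Te = P / v = 147.6580 / 3.0250
Te = 48.81 kN


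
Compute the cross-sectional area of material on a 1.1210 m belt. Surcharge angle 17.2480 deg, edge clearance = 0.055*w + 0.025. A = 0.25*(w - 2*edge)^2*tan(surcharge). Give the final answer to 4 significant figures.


edge = 0.055*1.1210 + 0.025 = 0.086655 m
ew = 1.1210 - 2*0.086655 = 0.94769 m
A = 0.25 * 0.94769^2 * tan(17.2480 deg)
A = 0.06971 m^2


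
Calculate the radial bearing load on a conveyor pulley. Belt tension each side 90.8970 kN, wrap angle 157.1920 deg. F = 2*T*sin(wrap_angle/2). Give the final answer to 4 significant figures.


F = 2 * 90.8970 * sin(157.1920/2 deg)
F = 178.2 kN


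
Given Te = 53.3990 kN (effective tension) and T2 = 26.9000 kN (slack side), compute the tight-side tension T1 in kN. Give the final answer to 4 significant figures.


T1 = Te + T2 = 53.3990 + 26.9000
T1 = 80.30 kN


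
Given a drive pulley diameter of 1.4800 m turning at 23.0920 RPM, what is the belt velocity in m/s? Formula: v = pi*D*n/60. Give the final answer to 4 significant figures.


v = pi * 1.4800 * 23.0920 / 60
v = 1.789 m/s


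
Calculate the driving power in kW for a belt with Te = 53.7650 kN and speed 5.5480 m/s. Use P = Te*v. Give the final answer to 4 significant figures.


P = Te * v = 53.7650 * 5.5480
P = 298.3 kW


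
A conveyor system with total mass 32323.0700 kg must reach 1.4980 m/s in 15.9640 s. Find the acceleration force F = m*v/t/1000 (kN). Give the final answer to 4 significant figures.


F = 32323.0700 * 1.4980 / 15.9640 / 1000
F = 3.033 kN


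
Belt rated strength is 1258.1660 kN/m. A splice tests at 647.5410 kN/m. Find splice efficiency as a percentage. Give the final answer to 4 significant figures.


Eff = 647.5410 / 1258.1660 * 100
Eff = 51.47 %


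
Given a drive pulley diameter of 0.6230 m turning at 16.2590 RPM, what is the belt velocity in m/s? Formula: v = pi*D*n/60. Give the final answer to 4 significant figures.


v = pi * 0.6230 * 16.2590 / 60
v = 0.5304 m/s


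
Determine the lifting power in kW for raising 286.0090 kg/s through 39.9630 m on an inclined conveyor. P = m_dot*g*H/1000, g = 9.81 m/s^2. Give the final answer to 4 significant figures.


P = 286.0090 * 9.81 * 39.9630 / 1000
P = 112.1 kW


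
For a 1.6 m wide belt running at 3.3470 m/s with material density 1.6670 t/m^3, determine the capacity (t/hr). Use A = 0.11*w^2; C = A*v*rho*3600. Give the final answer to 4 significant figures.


A = 0.11 * 1.6^2 = 0.2816 m^2
C = 0.2816 * 3.3470 * 1.6670 * 3600
C = 5656 t/hr


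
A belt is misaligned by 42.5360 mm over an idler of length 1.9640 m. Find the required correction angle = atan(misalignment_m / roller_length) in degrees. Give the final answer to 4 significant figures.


misalign_m = 42.5360 / 1000 = 0.042536 m
angle = atan(0.042536 / 1.9640)
angle = 1.241 deg


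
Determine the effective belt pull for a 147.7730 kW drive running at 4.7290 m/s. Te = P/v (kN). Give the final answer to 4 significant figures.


Te = P / v = 147.7730 / 4.7290
Te = 31.25 kN


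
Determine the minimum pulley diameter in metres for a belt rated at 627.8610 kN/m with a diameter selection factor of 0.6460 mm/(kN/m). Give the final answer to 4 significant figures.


D = 627.8610 * 0.6460 / 1000
D = 0.4056 m


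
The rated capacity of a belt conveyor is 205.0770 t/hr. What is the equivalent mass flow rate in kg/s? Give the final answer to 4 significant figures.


m_dot = 205.0770 * 1000 / 3600
m_dot = 56.97 kg/s


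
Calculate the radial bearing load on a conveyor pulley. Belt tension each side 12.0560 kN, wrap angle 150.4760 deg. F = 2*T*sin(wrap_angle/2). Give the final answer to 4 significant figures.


F = 2 * 12.0560 * sin(150.4760/2 deg)
F = 23.32 kN


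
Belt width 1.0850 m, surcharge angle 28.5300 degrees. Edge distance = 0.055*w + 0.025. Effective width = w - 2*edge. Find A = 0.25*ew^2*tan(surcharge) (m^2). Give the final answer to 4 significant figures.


edge = 0.055*1.0850 + 0.025 = 0.084675 m
ew = 1.0850 - 2*0.084675 = 0.91565 m
A = 0.25 * 0.91565^2 * tan(28.5300 deg)
A = 0.1139 m^2


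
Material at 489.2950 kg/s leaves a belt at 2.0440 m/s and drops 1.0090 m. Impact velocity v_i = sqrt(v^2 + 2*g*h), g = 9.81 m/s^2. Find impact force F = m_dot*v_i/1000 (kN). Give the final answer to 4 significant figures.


v_i = sqrt(2.0440^2 + 2*9.81*1.0090) = 4.89638 m/s
F = 489.2950 * 4.89638 / 1000
F = 2.396 kN


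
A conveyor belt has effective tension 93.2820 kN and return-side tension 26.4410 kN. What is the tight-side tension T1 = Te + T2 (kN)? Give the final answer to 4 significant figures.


T1 = Te + T2 = 93.2820 + 26.4410
T1 = 119.7 kN


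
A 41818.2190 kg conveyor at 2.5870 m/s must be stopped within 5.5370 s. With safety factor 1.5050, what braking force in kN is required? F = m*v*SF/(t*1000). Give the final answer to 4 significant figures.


F = 41818.2190 * 2.5870 / 5.5370 * 1.5050 / 1000
F = 29.41 kN


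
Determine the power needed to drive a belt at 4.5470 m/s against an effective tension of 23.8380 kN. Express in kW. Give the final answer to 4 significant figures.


P = Te * v = 23.8380 * 4.5470
P = 108.4 kW


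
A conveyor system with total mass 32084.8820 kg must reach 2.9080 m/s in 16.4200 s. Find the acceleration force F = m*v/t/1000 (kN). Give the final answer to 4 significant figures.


F = 32084.8820 * 2.9080 / 16.4200 / 1000
F = 5.682 kN


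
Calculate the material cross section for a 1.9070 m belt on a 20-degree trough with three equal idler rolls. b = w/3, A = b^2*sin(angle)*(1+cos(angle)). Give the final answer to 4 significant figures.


b = 1.9070/3 = 0.635667 m
A = 0.635667^2 * sin(20 deg) * (1 + cos(20 deg))
A = 0.2681 m^2


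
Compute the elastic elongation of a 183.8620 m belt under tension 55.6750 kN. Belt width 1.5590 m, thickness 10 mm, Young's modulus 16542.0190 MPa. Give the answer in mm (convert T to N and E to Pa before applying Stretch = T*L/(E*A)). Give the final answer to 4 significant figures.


A = 1.5590 * 0.01 = 0.01559 m^2
Stretch = 55.6750*1000 * 183.8620 / (16542.0190e6 * 0.01559) * 1000
Stretch = 39.69 mm


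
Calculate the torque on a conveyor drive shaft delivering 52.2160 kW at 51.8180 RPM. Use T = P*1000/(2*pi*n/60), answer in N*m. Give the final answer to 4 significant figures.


omega = 2*pi*51.8180/60 = 5.42637 rad/s
T = 52.2160*1000 / 5.42637
T = 9623 N*m


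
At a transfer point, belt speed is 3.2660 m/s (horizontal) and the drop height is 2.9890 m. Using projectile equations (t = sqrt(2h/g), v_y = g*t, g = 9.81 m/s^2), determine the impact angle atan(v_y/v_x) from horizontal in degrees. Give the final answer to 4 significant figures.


t = sqrt(2*2.9890/9.81) = 0.780627 s
v_y = 9.81 * 0.780627 = 7.65795 m/s
angle = atan(7.65795 / 3.2660) = 66.90 deg


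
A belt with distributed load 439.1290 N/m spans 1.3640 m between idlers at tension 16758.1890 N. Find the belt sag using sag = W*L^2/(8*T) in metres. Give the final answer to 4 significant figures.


sag = 439.1290 * 1.3640^2 / (8 * 16758.1890)
sag = 0.006094 m


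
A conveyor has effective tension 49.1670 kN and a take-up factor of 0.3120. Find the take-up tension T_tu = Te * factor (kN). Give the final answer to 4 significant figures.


T_tu = 49.1670 * 0.3120
T_tu = 15.34 kN


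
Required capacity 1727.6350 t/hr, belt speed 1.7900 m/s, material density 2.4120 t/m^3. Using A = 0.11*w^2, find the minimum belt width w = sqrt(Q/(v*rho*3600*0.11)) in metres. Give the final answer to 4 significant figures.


A_req = 1727.6350 / (1.7900 * 2.4120 * 3600) = 0.111152 m^2
w = sqrt(0.111152 / 0.11)
w = 1.005 m


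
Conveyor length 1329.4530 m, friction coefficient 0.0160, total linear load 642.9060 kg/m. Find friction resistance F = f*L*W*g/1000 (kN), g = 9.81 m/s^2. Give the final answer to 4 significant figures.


F = 0.0160 * 1329.4530 * 642.9060 * 9.81 / 1000
F = 134.2 kN


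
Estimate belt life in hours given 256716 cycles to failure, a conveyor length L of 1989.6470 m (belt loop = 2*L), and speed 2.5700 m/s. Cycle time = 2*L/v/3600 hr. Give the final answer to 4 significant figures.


cycle_time = 2 * 1989.6470 / 2.5700 / 3600 = 0.430101 hr
life = 256716 * 0.430101 = 110400 hours


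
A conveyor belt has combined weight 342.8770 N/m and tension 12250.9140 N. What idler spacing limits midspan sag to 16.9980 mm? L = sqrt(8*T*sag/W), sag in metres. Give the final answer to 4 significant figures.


sag = 16.9980/1000 = 0.016998 m
L = sqrt(8 * 12250.9140 * 0.016998 / 342.8770)
L = 2.204 m


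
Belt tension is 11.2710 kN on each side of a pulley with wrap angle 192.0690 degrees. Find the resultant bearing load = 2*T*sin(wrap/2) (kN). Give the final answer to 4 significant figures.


F = 2 * 11.2710 * sin(192.0690/2 deg)
F = 22.42 kN


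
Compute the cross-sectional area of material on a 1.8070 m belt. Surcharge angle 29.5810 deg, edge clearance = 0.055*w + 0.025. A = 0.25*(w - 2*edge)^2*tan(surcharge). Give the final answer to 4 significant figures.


edge = 0.055*1.8070 + 0.025 = 0.124385 m
ew = 1.8070 - 2*0.124385 = 1.55823 m
A = 0.25 * 1.55823^2 * tan(29.5810 deg)
A = 0.3446 m^2


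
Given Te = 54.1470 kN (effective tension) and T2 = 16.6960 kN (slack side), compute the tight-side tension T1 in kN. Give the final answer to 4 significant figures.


T1 = Te + T2 = 54.1470 + 16.6960
T1 = 70.84 kN


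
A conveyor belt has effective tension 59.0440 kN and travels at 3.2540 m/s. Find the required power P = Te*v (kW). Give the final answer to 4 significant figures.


P = Te * v = 59.0440 * 3.2540
P = 192.1 kW


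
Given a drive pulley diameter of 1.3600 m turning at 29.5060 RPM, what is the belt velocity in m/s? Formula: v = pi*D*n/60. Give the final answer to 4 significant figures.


v = pi * 1.3600 * 29.5060 / 60
v = 2.101 m/s


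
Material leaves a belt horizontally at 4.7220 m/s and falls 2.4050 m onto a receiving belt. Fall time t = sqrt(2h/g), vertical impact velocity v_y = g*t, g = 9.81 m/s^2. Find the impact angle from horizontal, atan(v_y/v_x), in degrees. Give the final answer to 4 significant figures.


t = sqrt(2*2.4050/9.81) = 0.700226 s
v_y = 9.81 * 0.700226 = 6.86922 m/s
angle = atan(6.86922 / 4.7220) = 55.49 deg


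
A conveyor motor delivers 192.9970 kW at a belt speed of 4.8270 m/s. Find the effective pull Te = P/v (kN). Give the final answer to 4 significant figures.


Te = P / v = 192.9970 / 4.8270
Te = 39.98 kN


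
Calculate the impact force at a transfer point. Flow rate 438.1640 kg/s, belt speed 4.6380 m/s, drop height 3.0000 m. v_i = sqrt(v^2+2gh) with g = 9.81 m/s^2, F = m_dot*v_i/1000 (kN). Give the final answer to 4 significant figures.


v_i = sqrt(4.6380^2 + 2*9.81*3.0000) = 8.96499 m/s
F = 438.1640 * 8.96499 / 1000
F = 3.928 kN


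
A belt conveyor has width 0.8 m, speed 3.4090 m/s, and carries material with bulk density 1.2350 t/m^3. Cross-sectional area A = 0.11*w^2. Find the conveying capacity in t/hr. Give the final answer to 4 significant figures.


A = 0.11 * 0.8^2 = 0.0704 m^2
C = 0.0704 * 3.4090 * 1.2350 * 3600
C = 1067 t/hr


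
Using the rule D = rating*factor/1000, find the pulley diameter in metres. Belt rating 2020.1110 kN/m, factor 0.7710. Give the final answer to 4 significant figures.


D = 2020.1110 * 0.7710 / 1000
D = 1.558 m


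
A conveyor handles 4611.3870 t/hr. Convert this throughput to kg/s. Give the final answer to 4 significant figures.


m_dot = 4611.3870 * 1000 / 3600
m_dot = 1281 kg/s


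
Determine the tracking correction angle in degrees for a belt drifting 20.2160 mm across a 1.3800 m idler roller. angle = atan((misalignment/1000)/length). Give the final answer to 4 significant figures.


misalign_m = 20.2160 / 1000 = 0.020216 m
angle = atan(0.020216 / 1.3800)
angle = 0.8393 deg


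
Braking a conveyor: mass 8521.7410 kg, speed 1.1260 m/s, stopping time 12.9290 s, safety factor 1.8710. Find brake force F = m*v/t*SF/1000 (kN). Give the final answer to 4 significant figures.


F = 8521.7410 * 1.1260 / 12.9290 * 1.8710 / 1000
F = 1.389 kN


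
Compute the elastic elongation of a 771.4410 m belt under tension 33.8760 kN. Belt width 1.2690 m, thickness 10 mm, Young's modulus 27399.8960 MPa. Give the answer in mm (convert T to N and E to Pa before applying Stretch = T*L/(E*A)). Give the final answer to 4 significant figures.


A = 1.2690 * 0.01 = 0.01269 m^2
Stretch = 33.8760*1000 * 771.4410 / (27399.8960e6 * 0.01269) * 1000
Stretch = 75.16 mm


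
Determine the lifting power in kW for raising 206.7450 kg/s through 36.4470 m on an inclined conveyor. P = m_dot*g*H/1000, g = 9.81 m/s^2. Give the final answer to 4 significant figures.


P = 206.7450 * 9.81 * 36.4470 / 1000
P = 73.92 kW


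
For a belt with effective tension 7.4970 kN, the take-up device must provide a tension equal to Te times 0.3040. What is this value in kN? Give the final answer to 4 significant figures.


T_tu = 7.4970 * 0.3040
T_tu = 2.279 kN


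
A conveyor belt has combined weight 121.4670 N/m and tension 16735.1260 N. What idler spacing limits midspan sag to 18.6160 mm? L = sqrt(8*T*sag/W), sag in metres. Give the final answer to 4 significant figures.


sag = 18.6160/1000 = 0.018616 m
L = sqrt(8 * 16735.1260 * 0.018616 / 121.4670)
L = 4.530 m


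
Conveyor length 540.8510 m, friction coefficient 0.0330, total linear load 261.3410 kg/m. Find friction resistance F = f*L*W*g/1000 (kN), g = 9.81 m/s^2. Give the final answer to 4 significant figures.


F = 0.0330 * 540.8510 * 261.3410 * 9.81 / 1000
F = 45.76 kN


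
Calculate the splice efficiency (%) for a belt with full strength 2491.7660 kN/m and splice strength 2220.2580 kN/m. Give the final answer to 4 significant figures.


Eff = 2220.2580 / 2491.7660 * 100
Eff = 89.10 %


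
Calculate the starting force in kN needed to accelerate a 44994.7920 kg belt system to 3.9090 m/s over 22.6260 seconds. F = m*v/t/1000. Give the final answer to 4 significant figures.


F = 44994.7920 * 3.9090 / 22.6260 / 1000
F = 7.774 kN


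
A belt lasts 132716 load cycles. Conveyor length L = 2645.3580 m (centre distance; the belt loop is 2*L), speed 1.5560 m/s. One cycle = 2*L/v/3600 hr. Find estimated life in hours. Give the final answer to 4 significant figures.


cycle_time = 2 * 2645.3580 / 1.5560 / 3600 = 0.944501 hr
life = 132716 * 0.944501 = 125400 hours
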